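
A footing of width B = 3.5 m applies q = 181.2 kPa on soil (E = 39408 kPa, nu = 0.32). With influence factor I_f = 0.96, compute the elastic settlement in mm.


Result: 13.867 mm

Derivation:
Using Se = q * B * (1 - nu^2) * I_f / E
1 - nu^2 = 1 - 0.32^2 = 0.8976
Se = 181.2 * 3.5 * 0.8976 * 0.96 / 39408
Se = 0.013867 m
Convert to mm: Se = 0.013867 * 1000 = 13.867 mm


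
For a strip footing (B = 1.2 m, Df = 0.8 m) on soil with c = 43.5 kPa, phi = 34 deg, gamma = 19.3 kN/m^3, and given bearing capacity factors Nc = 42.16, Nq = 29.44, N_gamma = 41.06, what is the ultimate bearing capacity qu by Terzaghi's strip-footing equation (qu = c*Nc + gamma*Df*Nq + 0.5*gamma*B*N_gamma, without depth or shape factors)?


Compute qu = c*Nc + gamma*Df*Nq + 0.5*gamma*B*N_gamma
Term 1: 43.5 * 42.16 = 1833.96
Term 2: 19.3 * 0.8 * 29.44 = 454.5536
Term 3: 0.5 * 19.3 * 1.2 * 41.06 = 475.4748
qu = 1833.96 + 454.5536 + 475.4748
qu = 2763.99 kPa


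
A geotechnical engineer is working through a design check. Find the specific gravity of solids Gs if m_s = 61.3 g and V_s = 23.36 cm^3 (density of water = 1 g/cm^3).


Using Gs = m_s / (V_s * rho_w)
Since rho_w = 1 g/cm^3:
Gs = 61.3 / 23.36
Gs = 2.624


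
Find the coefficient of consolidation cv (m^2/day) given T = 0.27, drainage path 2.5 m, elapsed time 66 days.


Result: 0.02557 m^2/day

Derivation:
Using cv = T * H_dr^2 / t
H_dr^2 = 2.5^2 = 6.25
cv = 0.27 * 6.25 / 66
cv = 0.02557 m^2/day


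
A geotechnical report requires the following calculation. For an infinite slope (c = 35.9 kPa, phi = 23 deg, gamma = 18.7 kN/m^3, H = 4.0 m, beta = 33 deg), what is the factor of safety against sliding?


Using Fs = c / (gamma*H*sin(beta)*cos(beta)) + tan(phi)/tan(beta)
Cohesion contribution = 35.9 / (18.7*4.0*sin(33)*cos(33))
Cohesion contribution = 1.05073
Friction contribution = tan(23)/tan(33) = 0.653634
Fs = 1.05073 + 0.653634
Fs = 1.704


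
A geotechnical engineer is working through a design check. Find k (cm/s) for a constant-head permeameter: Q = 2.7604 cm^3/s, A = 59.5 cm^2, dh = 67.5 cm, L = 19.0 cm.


Compute hydraulic gradient:
i = dh / L = 67.5 / 19.0 = 3.55263
Then apply Darcy's law:
k = Q / (A * i)
k = 2.7604 / (59.5 * 3.55263)
k = 2.7604 / 211.382
k = 0.013059 cm/s


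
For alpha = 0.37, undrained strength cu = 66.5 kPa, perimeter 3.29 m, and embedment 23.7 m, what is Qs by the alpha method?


Using Qs = alpha * cu * perimeter * L
Qs = 0.37 * 66.5 * 3.29 * 23.7
Qs = 1918.53 kN


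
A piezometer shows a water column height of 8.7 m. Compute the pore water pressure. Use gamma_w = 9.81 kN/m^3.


Using u = gamma_w * h_w
u = 9.81 * 8.7
u = 85.35 kPa


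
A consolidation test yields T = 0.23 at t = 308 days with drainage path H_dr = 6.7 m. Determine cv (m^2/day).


Using cv = T * H_dr^2 / t
H_dr^2 = 6.7^2 = 44.89
cv = 0.23 * 44.89 / 308
cv = 0.03352 m^2/day


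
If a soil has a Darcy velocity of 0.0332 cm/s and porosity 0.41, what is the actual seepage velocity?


Result: 0.08098 cm/s

Derivation:
Using v_s = v_d / n
v_s = 0.0332 / 0.41
v_s = 0.08098 cm/s


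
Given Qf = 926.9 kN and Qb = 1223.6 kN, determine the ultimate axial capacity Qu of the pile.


Using Qu = Qf + Qb
Qu = 926.9 + 1223.6
Qu = 2150.5 kN


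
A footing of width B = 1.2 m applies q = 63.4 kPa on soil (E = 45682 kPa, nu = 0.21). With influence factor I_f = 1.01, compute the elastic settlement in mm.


Result: 1.608 mm

Derivation:
Using Se = q * B * (1 - nu^2) * I_f / E
1 - nu^2 = 1 - 0.21^2 = 0.9559
Se = 63.4 * 1.2 * 0.9559 * 1.01 / 45682
Se = 0.001608 m
Convert to mm: Se = 0.001608 * 1000 = 1.608 mm


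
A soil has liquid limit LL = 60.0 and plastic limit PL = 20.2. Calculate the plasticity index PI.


Using PI = LL - PL
PI = 60.0 - 20.2
PI = 39.8


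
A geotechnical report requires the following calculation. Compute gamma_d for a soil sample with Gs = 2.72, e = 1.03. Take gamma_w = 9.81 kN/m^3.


Result: 13.144 kN/m^3

Derivation:
Using gamma_d = Gs * gamma_w / (1 + e)
gamma_d = 2.72 * 9.81 / (1 + 1.03)
gamma_d = 2.72 * 9.81 / 2.03
gamma_d = 13.144 kN/m^3


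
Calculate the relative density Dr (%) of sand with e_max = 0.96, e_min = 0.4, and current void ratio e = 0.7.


Result: 46.43 %

Derivation:
Using Dr = (e_max - e) / (e_max - e_min) * 100
e_max - e = 0.96 - 0.7 = 0.26
e_max - e_min = 0.96 - 0.4 = 0.56
Dr = 0.26 / 0.56 * 100
Dr = 46.43 %


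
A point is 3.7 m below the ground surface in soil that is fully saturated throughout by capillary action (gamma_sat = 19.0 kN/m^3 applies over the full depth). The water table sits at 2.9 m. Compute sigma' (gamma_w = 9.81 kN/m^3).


Total stress = gamma_sat * depth
sigma = 19.0 * 3.7 = 70.3 kPa
Pore water pressure u = gamma_w * (depth - d_wt)
u = 9.81 * (3.7 - 2.9) = 7.848 kPa
Effective stress = sigma - u
sigma' = 70.3 - 7.848 = 62.45 kPa


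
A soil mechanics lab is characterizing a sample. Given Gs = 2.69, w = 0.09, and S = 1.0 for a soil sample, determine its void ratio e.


Using the relation e = Gs * w / S
e = 2.69 * 0.09 / 1.0
e = 0.2421


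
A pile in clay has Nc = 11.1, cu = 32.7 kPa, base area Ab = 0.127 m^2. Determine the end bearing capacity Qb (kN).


Result: 46.1 kN

Derivation:
Using Qb = Nc * cu * Ab
Qb = 11.1 * 32.7 * 0.127
Qb = 46.1 kN


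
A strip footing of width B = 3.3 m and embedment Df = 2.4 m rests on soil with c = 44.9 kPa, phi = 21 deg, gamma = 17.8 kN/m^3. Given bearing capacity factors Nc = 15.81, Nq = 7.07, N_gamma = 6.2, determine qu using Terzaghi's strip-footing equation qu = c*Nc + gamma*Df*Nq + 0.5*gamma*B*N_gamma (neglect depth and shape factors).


Compute qu = c*Nc + gamma*Df*Nq + 0.5*gamma*B*N_gamma
Term 1: 44.9 * 15.81 = 709.869
Term 2: 17.8 * 2.4 * 7.07 = 302.0304
Term 3: 0.5 * 17.8 * 3.3 * 6.2 = 182.094
qu = 709.869 + 302.0304 + 182.094
qu = 1193.99 kPa


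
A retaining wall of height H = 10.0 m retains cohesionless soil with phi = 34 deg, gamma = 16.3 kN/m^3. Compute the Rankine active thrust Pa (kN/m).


Compute active earth pressure coefficient:
Ka = tan^2(45 - phi/2) = tan^2(28.0) = 0.282715
Compute active force:
Pa = 0.5 * Ka * gamma * H^2
Pa = 0.5 * 0.282715 * 16.3 * 10.0^2
Pa = 230.41 kN/m


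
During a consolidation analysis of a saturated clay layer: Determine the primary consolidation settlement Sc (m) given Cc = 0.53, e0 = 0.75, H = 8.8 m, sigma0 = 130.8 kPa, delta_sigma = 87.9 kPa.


Using Sc = Cc * H / (1 + e0) * log10((sigma0 + delta_sigma) / sigma0)
Stress ratio = (130.8 + 87.9) / 130.8 = 1.67202
log10(1.67202) = 0.223241
Cc * H / (1 + e0) = 0.53 * 8.8 / (1 + 0.75) = 2.66514
Sc = 2.66514 * 0.223241
Sc = 0.595 m


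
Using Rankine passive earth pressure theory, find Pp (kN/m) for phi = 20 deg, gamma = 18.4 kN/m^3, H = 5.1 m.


Compute passive earth pressure coefficient:
Kp = tan^2(45 + phi/2) = tan^2(55.0) = 2.039607
Compute passive force:
Pp = 0.5 * Kp * gamma * H^2
Pp = 0.5 * 2.039607 * 18.4 * 5.1^2
Pp = 488.06 kN/m


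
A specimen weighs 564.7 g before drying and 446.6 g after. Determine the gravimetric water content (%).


Result: 26.44 %

Derivation:
Using w = (m_wet - m_dry) / m_dry * 100
m_wet - m_dry = 564.7 - 446.6 = 118.1 g
w = 118.1 / 446.6 * 100
w = 26.44 %


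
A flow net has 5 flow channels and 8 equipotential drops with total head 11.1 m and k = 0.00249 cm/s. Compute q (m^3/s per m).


Result: 0.0001727 m^3/s per m

Derivation:
Convert k to m/s for unit consistency with H:
k = 0.00249 cm/s = 0.00249 / 100 m/s = 2.49e-05 m/s
Using q = k * H * Nf / Nd
Nf / Nd = 5 / 8 = 0.625
q = 2.49e-05 * 11.1 * 0.625
q = 0.0001727 m^3/s per m


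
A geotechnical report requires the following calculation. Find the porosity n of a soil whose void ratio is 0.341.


Result: 0.2543

Derivation:
Using the relation n = e / (1 + e)
n = 0.341 / (1 + 0.341)
n = 0.341 / 1.341
n = 0.2543


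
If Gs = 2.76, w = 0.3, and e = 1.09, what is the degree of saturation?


Result: 0.7596

Derivation:
Using S = Gs * w / e
S = 2.76 * 0.3 / 1.09
S = 0.7596


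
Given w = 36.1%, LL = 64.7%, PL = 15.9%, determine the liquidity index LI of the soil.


Result: 0.414

Derivation:
First compute the plasticity index:
PI = LL - PL = 64.7 - 15.9 = 48.8
Then compute the liquidity index:
LI = (w - PL) / PI
LI = (36.1 - 15.9) / 48.8
LI = 0.414


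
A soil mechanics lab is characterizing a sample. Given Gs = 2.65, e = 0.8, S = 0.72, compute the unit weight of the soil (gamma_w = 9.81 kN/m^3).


Result: 17.582 kN/m^3

Derivation:
Using gamma = gamma_w * (Gs + S*e) / (1 + e)
Numerator: Gs + S*e = 2.65 + 0.72*0.8 = 3.226
Denominator: 1 + e = 1 + 0.8 = 1.8
gamma = 9.81 * 3.226 / 1.8
gamma = 17.582 kN/m^3


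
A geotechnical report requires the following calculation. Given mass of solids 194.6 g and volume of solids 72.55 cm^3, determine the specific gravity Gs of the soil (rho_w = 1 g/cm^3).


Result: 2.682

Derivation:
Using Gs = m_s / (V_s * rho_w)
Since rho_w = 1 g/cm^3:
Gs = 194.6 / 72.55
Gs = 2.682


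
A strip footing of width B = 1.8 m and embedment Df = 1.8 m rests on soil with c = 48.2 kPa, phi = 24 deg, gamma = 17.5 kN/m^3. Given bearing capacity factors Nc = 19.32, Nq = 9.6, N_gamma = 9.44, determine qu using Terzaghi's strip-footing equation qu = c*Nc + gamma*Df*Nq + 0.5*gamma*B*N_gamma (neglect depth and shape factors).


Compute qu = c*Nc + gamma*Df*Nq + 0.5*gamma*B*N_gamma
Term 1: 48.2 * 19.32 = 931.224
Term 2: 17.5 * 1.8 * 9.6 = 302.4
Term 3: 0.5 * 17.5 * 1.8 * 9.44 = 148.68
qu = 931.224 + 302.4 + 148.68
qu = 1382.3 kPa


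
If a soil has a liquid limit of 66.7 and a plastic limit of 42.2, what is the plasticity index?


Using PI = LL - PL
PI = 66.7 - 42.2
PI = 24.5


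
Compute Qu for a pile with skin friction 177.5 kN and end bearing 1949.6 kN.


Result: 2127.1 kN

Derivation:
Using Qu = Qf + Qb
Qu = 177.5 + 1949.6
Qu = 2127.1 kN


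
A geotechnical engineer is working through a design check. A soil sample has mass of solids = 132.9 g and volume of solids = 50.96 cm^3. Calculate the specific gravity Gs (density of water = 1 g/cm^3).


Result: 2.608

Derivation:
Using Gs = m_s / (V_s * rho_w)
Since rho_w = 1 g/cm^3:
Gs = 132.9 / 50.96
Gs = 2.608


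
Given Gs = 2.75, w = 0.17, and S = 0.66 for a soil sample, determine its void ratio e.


Using the relation e = Gs * w / S
e = 2.75 * 0.17 / 0.66
e = 0.7083


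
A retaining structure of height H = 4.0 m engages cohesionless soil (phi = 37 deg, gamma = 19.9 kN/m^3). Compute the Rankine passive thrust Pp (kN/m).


Compute passive earth pressure coefficient:
Kp = tan^2(45 + phi/2) = tan^2(63.5) = 4.022791
Compute passive force:
Pp = 0.5 * Kp * gamma * H^2
Pp = 0.5 * 4.022791 * 19.9 * 4.0^2
Pp = 640.43 kN/m


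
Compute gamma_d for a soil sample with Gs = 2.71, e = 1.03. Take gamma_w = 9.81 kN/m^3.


Result: 13.096 kN/m^3

Derivation:
Using gamma_d = Gs * gamma_w / (1 + e)
gamma_d = 2.71 * 9.81 / (1 + 1.03)
gamma_d = 2.71 * 9.81 / 2.03
gamma_d = 13.096 kN/m^3


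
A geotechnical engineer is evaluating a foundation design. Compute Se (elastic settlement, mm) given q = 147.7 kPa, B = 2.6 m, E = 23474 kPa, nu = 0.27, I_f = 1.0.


Using Se = q * B * (1 - nu^2) * I_f / E
1 - nu^2 = 1 - 0.27^2 = 0.9271
Se = 147.7 * 2.6 * 0.9271 * 1.0 / 23474
Se = 0.015167 m
Convert to mm: Se = 0.015167 * 1000 = 15.167 mm


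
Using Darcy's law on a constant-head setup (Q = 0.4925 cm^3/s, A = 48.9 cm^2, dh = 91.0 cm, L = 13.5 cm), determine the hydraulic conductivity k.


Result: 0.001494 cm/s

Derivation:
Compute hydraulic gradient:
i = dh / L = 91.0 / 13.5 = 6.74074
Then apply Darcy's law:
k = Q / (A * i)
k = 0.4925 / (48.9 * 6.74074)
k = 0.4925 / 329.622
k = 0.001494 cm/s


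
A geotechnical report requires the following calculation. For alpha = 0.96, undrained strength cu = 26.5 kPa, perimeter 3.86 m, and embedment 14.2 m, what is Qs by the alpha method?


Using Qs = alpha * cu * perimeter * L
Qs = 0.96 * 26.5 * 3.86 * 14.2
Qs = 1394.42 kN


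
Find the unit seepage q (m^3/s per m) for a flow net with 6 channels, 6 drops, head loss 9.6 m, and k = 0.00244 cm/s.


Convert k to m/s for unit consistency with H:
k = 0.00244 cm/s = 0.00244 / 100 m/s = 2.44e-05 m/s
Using q = k * H * Nf / Nd
Nf / Nd = 6 / 6 = 1.0
q = 2.44e-05 * 9.6 * 1.0
q = 0.0002342 m^3/s per m


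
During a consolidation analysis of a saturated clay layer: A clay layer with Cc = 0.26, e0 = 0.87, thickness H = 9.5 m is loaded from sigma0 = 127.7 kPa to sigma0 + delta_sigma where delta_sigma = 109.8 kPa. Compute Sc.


Using Sc = Cc * H / (1 + e0) * log10((sigma0 + delta_sigma) / sigma0)
Stress ratio = (127.7 + 109.8) / 127.7 = 1.85983
log10(1.85983) = 0.269473
Cc * H / (1 + e0) = 0.26 * 9.5 / (1 + 0.87) = 1.32086
Sc = 1.32086 * 0.269473
Sc = 0.3559 m


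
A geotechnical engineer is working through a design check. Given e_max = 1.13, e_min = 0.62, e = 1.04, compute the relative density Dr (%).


Using Dr = (e_max - e) / (e_max - e_min) * 100
e_max - e = 1.13 - 1.04 = 0.09
e_max - e_min = 1.13 - 0.62 = 0.51
Dr = 0.09 / 0.51 * 100
Dr = 17.65 %


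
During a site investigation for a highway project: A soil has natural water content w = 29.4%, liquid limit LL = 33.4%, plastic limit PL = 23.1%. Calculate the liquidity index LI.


First compute the plasticity index:
PI = LL - PL = 33.4 - 23.1 = 10.3
Then compute the liquidity index:
LI = (w - PL) / PI
LI = (29.4 - 23.1) / 10.3
LI = 0.612


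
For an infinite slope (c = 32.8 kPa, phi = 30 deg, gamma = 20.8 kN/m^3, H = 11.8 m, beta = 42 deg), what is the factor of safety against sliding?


Using Fs = c / (gamma*H*sin(beta)*cos(beta)) + tan(phi)/tan(beta)
Cohesion contribution = 32.8 / (20.8*11.8*sin(42)*cos(42))
Cohesion contribution = 0.268747
Friction contribution = tan(30)/tan(42) = 0.641212
Fs = 0.268747 + 0.641212
Fs = 0.91


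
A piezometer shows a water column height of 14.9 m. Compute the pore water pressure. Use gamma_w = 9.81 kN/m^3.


Using u = gamma_w * h_w
u = 9.81 * 14.9
u = 146.17 kPa


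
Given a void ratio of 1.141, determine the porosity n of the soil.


Using the relation n = e / (1 + e)
n = 1.141 / (1 + 1.141)
n = 1.141 / 2.141
n = 0.5329


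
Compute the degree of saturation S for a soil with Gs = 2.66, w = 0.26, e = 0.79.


Using S = Gs * w / e
S = 2.66 * 0.26 / 0.79
S = 0.8754


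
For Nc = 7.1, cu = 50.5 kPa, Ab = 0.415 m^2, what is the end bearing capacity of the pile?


Using Qb = Nc * cu * Ab
Qb = 7.1 * 50.5 * 0.415
Qb = 148.8 kN


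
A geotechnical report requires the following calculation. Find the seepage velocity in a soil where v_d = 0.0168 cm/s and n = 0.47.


Using v_s = v_d / n
v_s = 0.0168 / 0.47
v_s = 0.03574 cm/s


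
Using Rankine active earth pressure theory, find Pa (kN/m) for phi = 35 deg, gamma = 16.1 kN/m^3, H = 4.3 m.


Result: 40.34 kN/m

Derivation:
Compute active earth pressure coefficient:
Ka = tan^2(45 - phi/2) = tan^2(27.5) = 0.27099
Compute active force:
Pa = 0.5 * Ka * gamma * H^2
Pa = 0.5 * 0.27099 * 16.1 * 4.3^2
Pa = 40.34 kN/m


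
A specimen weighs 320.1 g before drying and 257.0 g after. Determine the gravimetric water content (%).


Result: 24.55 %

Derivation:
Using w = (m_wet - m_dry) / m_dry * 100
m_wet - m_dry = 320.1 - 257.0 = 63.1 g
w = 63.1 / 257.0 * 100
w = 24.55 %


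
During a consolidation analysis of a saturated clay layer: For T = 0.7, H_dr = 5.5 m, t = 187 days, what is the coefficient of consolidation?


Result: 0.11324 m^2/day

Derivation:
Using cv = T * H_dr^2 / t
H_dr^2 = 5.5^2 = 30.25
cv = 0.7 * 30.25 / 187
cv = 0.11324 m^2/day


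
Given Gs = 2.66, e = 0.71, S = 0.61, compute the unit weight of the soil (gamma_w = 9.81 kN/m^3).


Using gamma = gamma_w * (Gs + S*e) / (1 + e)
Numerator: Gs + S*e = 2.66 + 0.61*0.71 = 3.0931
Denominator: 1 + e = 1 + 0.71 = 1.71
gamma = 9.81 * 3.0931 / 1.71
gamma = 17.745 kN/m^3


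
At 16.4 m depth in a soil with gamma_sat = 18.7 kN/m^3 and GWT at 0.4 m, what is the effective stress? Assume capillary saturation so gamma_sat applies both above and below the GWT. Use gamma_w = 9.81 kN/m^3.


Total stress = gamma_sat * depth
sigma = 18.7 * 16.4 = 306.68 kPa
Pore water pressure u = gamma_w * (depth - d_wt)
u = 9.81 * (16.4 - 0.4) = 156.96 kPa
Effective stress = sigma - u
sigma' = 306.68 - 156.96 = 149.72 kPa


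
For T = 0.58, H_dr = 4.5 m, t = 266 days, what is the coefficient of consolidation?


Result: 0.04415 m^2/day

Derivation:
Using cv = T * H_dr^2 / t
H_dr^2 = 4.5^2 = 20.25
cv = 0.58 * 20.25 / 266
cv = 0.04415 m^2/day


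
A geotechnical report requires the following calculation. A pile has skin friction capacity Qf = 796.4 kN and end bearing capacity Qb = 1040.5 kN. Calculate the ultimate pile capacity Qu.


Using Qu = Qf + Qb
Qu = 796.4 + 1040.5
Qu = 1836.9 kN


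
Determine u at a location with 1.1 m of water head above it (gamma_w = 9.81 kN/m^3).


Result: 10.79 kPa

Derivation:
Using u = gamma_w * h_w
u = 9.81 * 1.1
u = 10.79 kPa


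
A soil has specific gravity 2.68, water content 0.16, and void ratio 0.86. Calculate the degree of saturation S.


Result: 0.4986

Derivation:
Using S = Gs * w / e
S = 2.68 * 0.16 / 0.86
S = 0.4986


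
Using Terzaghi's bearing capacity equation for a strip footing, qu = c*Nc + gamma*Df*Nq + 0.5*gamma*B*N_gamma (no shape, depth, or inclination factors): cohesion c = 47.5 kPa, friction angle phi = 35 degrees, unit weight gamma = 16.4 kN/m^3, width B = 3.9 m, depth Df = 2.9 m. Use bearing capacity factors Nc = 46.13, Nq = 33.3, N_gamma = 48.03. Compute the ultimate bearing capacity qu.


Compute qu = c*Nc + gamma*Df*Nq + 0.5*gamma*B*N_gamma
Term 1: 47.5 * 46.13 = 2191.175
Term 2: 16.4 * 2.9 * 33.3 = 1583.748
Term 3: 0.5 * 16.4 * 3.9 * 48.03 = 1535.9994
qu = 2191.175 + 1583.748 + 1535.9994
qu = 5310.92 kPa


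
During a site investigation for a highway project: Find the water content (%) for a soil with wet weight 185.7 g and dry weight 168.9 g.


Using w = (m_wet - m_dry) / m_dry * 100
m_wet - m_dry = 185.7 - 168.9 = 16.8 g
w = 16.8 / 168.9 * 100
w = 9.95 %


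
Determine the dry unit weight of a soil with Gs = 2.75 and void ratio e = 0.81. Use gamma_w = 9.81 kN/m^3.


Using gamma_d = Gs * gamma_w / (1 + e)
gamma_d = 2.75 * 9.81 / (1 + 0.81)
gamma_d = 2.75 * 9.81 / 1.81
gamma_d = 14.905 kN/m^3


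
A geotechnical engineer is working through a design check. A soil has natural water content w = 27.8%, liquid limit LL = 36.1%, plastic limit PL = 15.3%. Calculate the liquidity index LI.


First compute the plasticity index:
PI = LL - PL = 36.1 - 15.3 = 20.8
Then compute the liquidity index:
LI = (w - PL) / PI
LI = (27.8 - 15.3) / 20.8
LI = 0.601


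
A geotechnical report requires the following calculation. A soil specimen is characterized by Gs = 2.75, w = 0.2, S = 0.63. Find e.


Using the relation e = Gs * w / S
e = 2.75 * 0.2 / 0.63
e = 0.873


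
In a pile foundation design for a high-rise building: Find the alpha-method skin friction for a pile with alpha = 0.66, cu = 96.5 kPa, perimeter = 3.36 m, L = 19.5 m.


Result: 4172.97 kN

Derivation:
Using Qs = alpha * cu * perimeter * L
Qs = 0.66 * 96.5 * 3.36 * 19.5
Qs = 4172.97 kN


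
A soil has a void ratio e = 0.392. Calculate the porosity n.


Using the relation n = e / (1 + e)
n = 0.392 / (1 + 0.392)
n = 0.392 / 1.392
n = 0.2816


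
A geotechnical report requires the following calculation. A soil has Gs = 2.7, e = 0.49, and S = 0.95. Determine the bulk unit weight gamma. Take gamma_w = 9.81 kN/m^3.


Using gamma = gamma_w * (Gs + S*e) / (1 + e)
Numerator: Gs + S*e = 2.7 + 0.95*0.49 = 3.1655
Denominator: 1 + e = 1 + 0.49 = 1.49
gamma = 9.81 * 3.1655 / 1.49
gamma = 20.841 kN/m^3


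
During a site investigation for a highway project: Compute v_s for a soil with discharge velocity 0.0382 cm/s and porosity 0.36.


Using v_s = v_d / n
v_s = 0.0382 / 0.36
v_s = 0.10611 cm/s


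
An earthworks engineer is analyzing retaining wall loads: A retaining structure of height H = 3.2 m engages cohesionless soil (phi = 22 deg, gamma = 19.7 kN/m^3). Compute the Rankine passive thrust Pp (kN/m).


Result: 221.7 kN/m

Derivation:
Compute passive earth pressure coefficient:
Kp = tan^2(45 + phi/2) = tan^2(56.0) = 2.197987
Compute passive force:
Pp = 0.5 * Kp * gamma * H^2
Pp = 0.5 * 2.197987 * 19.7 * 3.2^2
Pp = 221.7 kN/m


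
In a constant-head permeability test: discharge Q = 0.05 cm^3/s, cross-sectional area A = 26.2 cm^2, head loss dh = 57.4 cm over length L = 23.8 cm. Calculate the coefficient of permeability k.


Result: 0.000791 cm/s

Derivation:
Compute hydraulic gradient:
i = dh / L = 57.4 / 23.8 = 2.41176
Then apply Darcy's law:
k = Q / (A * i)
k = 0.05 / (26.2 * 2.41176)
k = 0.05 / 63.1882
k = 0.000791 cm/s


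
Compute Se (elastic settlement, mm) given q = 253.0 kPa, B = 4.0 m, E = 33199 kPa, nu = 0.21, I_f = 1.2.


Using Se = q * B * (1 - nu^2) * I_f / E
1 - nu^2 = 1 - 0.21^2 = 0.9559
Se = 253.0 * 4.0 * 0.9559 * 1.2 / 33199
Se = 0.034966 m
Convert to mm: Se = 0.034966 * 1000 = 34.966 mm


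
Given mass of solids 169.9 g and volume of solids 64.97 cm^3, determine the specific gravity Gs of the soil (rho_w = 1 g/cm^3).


Using Gs = m_s / (V_s * rho_w)
Since rho_w = 1 g/cm^3:
Gs = 169.9 / 64.97
Gs = 2.615


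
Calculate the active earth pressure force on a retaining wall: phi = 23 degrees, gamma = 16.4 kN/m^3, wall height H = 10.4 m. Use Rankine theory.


Result: 388.55 kN/m

Derivation:
Compute active earth pressure coefficient:
Ka = tan^2(45 - phi/2) = tan^2(33.5) = 0.438092
Compute active force:
Pa = 0.5 * Ka * gamma * H^2
Pa = 0.5 * 0.438092 * 16.4 * 10.4^2
Pa = 388.55 kN/m


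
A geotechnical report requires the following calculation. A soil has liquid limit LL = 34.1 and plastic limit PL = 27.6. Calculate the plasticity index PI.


Using PI = LL - PL
PI = 34.1 - 27.6
PI = 6.5


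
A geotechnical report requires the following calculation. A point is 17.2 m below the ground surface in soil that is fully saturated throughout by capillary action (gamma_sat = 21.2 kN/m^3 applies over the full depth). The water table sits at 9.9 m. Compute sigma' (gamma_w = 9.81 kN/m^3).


Total stress = gamma_sat * depth
sigma = 21.2 * 17.2 = 364.64 kPa
Pore water pressure u = gamma_w * (depth - d_wt)
u = 9.81 * (17.2 - 9.9) = 71.613 kPa
Effective stress = sigma - u
sigma' = 364.64 - 71.613 = 293.03 kPa


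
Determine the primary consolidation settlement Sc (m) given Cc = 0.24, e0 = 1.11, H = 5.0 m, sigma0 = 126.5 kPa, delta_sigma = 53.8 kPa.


Using Sc = Cc * H / (1 + e0) * log10((sigma0 + delta_sigma) / sigma0)
Stress ratio = (126.5 + 53.8) / 126.5 = 1.4253
log10(1.4253) = 0.153905
Cc * H / (1 + e0) = 0.24 * 5.0 / (1 + 1.11) = 0.56872
Sc = 0.56872 * 0.153905
Sc = 0.0875 m


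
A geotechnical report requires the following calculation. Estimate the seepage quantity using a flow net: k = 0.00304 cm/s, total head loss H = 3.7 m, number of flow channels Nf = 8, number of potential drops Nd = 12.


Convert k to m/s for unit consistency with H:
k = 0.00304 cm/s = 0.00304 / 100 m/s = 3.04e-05 m/s
Using q = k * H * Nf / Nd
Nf / Nd = 8 / 12 = 0.6667
q = 3.04e-05 * 3.7 * 0.6667
q = 7.499e-05 m^3/s per m


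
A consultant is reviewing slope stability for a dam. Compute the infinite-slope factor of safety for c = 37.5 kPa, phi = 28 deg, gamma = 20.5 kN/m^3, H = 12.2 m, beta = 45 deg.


Using Fs = c / (gamma*H*sin(beta)*cos(beta)) + tan(phi)/tan(beta)
Cohesion contribution = 37.5 / (20.5*12.2*sin(45)*cos(45))
Cohesion contribution = 0.29988
Friction contribution = tan(28)/tan(45) = 0.531709
Fs = 0.29988 + 0.531709
Fs = 0.832


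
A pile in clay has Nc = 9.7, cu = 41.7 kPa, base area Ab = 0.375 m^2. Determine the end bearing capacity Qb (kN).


Using Qb = Nc * cu * Ab
Qb = 9.7 * 41.7 * 0.375
Qb = 151.68 kN


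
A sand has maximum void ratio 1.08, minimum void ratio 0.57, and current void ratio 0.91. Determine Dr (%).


Result: 33.33 %

Derivation:
Using Dr = (e_max - e) / (e_max - e_min) * 100
e_max - e = 1.08 - 0.91 = 0.17
e_max - e_min = 1.08 - 0.57 = 0.51
Dr = 0.17 / 0.51 * 100
Dr = 33.33 %


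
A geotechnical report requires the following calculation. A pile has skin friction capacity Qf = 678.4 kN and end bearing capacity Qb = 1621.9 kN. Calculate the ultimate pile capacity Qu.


Using Qu = Qf + Qb
Qu = 678.4 + 1621.9
Qu = 2300.3 kN


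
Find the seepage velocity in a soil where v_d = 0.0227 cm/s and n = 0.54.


Using v_s = v_d / n
v_s = 0.0227 / 0.54
v_s = 0.04204 cm/s


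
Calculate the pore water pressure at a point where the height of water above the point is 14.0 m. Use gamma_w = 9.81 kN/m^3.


Result: 137.34 kPa

Derivation:
Using u = gamma_w * h_w
u = 9.81 * 14.0
u = 137.34 kPa


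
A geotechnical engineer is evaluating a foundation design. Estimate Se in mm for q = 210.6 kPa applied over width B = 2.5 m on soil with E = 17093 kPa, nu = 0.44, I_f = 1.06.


Using Se = q * B * (1 - nu^2) * I_f / E
1 - nu^2 = 1 - 0.44^2 = 0.8064
Se = 210.6 * 2.5 * 0.8064 * 1.06 / 17093
Se = 0.026329 m
Convert to mm: Se = 0.026329 * 1000 = 26.329 mm


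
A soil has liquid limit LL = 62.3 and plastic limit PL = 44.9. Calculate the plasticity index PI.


Result: 17.4

Derivation:
Using PI = LL - PL
PI = 62.3 - 44.9
PI = 17.4


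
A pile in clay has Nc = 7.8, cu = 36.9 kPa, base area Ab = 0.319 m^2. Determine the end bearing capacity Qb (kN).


Using Qb = Nc * cu * Ab
Qb = 7.8 * 36.9 * 0.319
Qb = 91.81 kN


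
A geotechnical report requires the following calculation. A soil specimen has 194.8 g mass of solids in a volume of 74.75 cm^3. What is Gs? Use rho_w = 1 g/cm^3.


Using Gs = m_s / (V_s * rho_w)
Since rho_w = 1 g/cm^3:
Gs = 194.8 / 74.75
Gs = 2.606


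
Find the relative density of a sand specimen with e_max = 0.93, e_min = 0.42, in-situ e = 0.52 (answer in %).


Result: 80.39 %

Derivation:
Using Dr = (e_max - e) / (e_max - e_min) * 100
e_max - e = 0.93 - 0.52 = 0.41
e_max - e_min = 0.93 - 0.42 = 0.51
Dr = 0.41 / 0.51 * 100
Dr = 80.39 %


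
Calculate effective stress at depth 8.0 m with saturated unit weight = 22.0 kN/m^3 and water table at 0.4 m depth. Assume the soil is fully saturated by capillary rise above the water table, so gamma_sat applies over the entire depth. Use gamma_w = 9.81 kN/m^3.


Result: 101.44 kPa

Derivation:
Total stress = gamma_sat * depth
sigma = 22.0 * 8.0 = 176.0 kPa
Pore water pressure u = gamma_w * (depth - d_wt)
u = 9.81 * (8.0 - 0.4) = 74.556 kPa
Effective stress = sigma - u
sigma' = 176.0 - 74.556 = 101.44 kPa


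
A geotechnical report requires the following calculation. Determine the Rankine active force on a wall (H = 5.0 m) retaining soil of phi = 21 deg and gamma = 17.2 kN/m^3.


Compute active earth pressure coefficient:
Ka = tan^2(45 - phi/2) = tan^2(34.5) = 0.472355
Compute active force:
Pa = 0.5 * Ka * gamma * H^2
Pa = 0.5 * 0.472355 * 17.2 * 5.0^2
Pa = 101.56 kN/m


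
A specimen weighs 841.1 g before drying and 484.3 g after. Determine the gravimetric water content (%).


Using w = (m_wet - m_dry) / m_dry * 100
m_wet - m_dry = 841.1 - 484.3 = 356.8 g
w = 356.8 / 484.3 * 100
w = 73.67 %


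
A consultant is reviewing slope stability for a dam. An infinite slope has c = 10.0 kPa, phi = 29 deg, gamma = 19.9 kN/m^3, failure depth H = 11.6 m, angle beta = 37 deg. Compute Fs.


Using Fs = c / (gamma*H*sin(beta)*cos(beta)) + tan(phi)/tan(beta)
Cohesion contribution = 10.0 / (19.9*11.6*sin(37)*cos(37))
Cohesion contribution = 0.0901316
Friction contribution = tan(29)/tan(37) = 0.735593
Fs = 0.0901316 + 0.735593
Fs = 0.826


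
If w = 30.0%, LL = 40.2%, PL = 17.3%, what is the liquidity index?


Result: 0.555

Derivation:
First compute the plasticity index:
PI = LL - PL = 40.2 - 17.3 = 22.9
Then compute the liquidity index:
LI = (w - PL) / PI
LI = (30.0 - 17.3) / 22.9
LI = 0.555


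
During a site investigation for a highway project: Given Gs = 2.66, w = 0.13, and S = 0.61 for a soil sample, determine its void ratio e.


Using the relation e = Gs * w / S
e = 2.66 * 0.13 / 0.61
e = 0.5669


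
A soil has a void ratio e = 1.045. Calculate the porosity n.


Using the relation n = e / (1 + e)
n = 1.045 / (1 + 1.045)
n = 1.045 / 2.045
n = 0.511


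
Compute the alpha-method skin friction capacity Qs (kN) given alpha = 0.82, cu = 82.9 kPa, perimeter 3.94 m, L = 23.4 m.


Result: 6267.3 kN

Derivation:
Using Qs = alpha * cu * perimeter * L
Qs = 0.82 * 82.9 * 3.94 * 23.4
Qs = 6267.3 kN


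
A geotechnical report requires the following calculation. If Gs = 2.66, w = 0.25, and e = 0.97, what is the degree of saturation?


Using S = Gs * w / e
S = 2.66 * 0.25 / 0.97
S = 0.6856


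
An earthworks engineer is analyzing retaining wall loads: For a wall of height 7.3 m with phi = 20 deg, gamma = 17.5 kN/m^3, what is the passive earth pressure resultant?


Compute passive earth pressure coefficient:
Kp = tan^2(45 + phi/2) = tan^2(55.0) = 2.039607
Compute passive force:
Pp = 0.5 * Kp * gamma * H^2
Pp = 0.5 * 2.039607 * 17.5 * 7.3^2
Pp = 951.04 kN/m


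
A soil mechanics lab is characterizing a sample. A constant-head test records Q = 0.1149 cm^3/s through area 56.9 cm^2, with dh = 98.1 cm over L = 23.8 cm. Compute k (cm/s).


Compute hydraulic gradient:
i = dh / L = 98.1 / 23.8 = 4.12185
Then apply Darcy's law:
k = Q / (A * i)
k = 0.1149 / (56.9 * 4.12185)
k = 0.1149 / 234.533
k = 0.00049 cm/s


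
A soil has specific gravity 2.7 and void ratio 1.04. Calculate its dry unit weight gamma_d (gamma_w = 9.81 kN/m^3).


Using gamma_d = Gs * gamma_w / (1 + e)
gamma_d = 2.7 * 9.81 / (1 + 1.04)
gamma_d = 2.7 * 9.81 / 2.04
gamma_d = 12.984 kN/m^3


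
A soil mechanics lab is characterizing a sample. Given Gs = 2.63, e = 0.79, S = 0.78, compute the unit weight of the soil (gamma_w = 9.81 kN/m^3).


Using gamma = gamma_w * (Gs + S*e) / (1 + e)
Numerator: Gs + S*e = 2.63 + 0.78*0.79 = 3.2462
Denominator: 1 + e = 1 + 0.79 = 1.79
gamma = 9.81 * 3.2462 / 1.79
gamma = 17.791 kN/m^3


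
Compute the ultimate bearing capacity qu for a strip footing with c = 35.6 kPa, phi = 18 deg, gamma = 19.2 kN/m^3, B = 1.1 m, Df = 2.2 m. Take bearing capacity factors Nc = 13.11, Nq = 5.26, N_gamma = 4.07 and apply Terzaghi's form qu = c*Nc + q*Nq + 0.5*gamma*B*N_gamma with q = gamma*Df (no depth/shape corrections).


Compute qu = c*Nc + gamma*Df*Nq + 0.5*gamma*B*N_gamma
Term 1: 35.6 * 13.11 = 466.716
Term 2: 19.2 * 2.2 * 5.26 = 222.1824
Term 3: 0.5 * 19.2 * 1.1 * 4.07 = 42.9792
qu = 466.716 + 222.1824 + 42.9792
qu = 731.88 kPa


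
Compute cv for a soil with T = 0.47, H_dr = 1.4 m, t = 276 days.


Result: 0.00334 m^2/day

Derivation:
Using cv = T * H_dr^2 / t
H_dr^2 = 1.4^2 = 1.96
cv = 0.47 * 1.96 / 276
cv = 0.00334 m^2/day


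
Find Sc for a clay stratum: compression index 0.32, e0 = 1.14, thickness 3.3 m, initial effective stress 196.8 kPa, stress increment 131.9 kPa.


Using Sc = Cc * H / (1 + e0) * log10((sigma0 + delta_sigma) / sigma0)
Stress ratio = (196.8 + 131.9) / 196.8 = 1.67022
log10(1.67022) = 0.222775
Cc * H / (1 + e0) = 0.32 * 3.3 / (1 + 1.14) = 0.493458
Sc = 0.493458 * 0.222775
Sc = 0.1099 m


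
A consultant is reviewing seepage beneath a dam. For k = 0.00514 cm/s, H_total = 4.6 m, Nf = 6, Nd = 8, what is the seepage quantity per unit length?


Convert k to m/s for unit consistency with H:
k = 0.00514 cm/s = 0.00514 / 100 m/s = 5.14e-05 m/s
Using q = k * H * Nf / Nd
Nf / Nd = 6 / 8 = 0.75
q = 5.14e-05 * 4.6 * 0.75
q = 0.0001773 m^3/s per m


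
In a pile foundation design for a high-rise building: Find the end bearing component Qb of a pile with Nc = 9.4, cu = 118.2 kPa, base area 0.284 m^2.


Using Qb = Nc * cu * Ab
Qb = 9.4 * 118.2 * 0.284
Qb = 315.55 kN


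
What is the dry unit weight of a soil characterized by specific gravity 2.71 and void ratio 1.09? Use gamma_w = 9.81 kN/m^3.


Using gamma_d = Gs * gamma_w / (1 + e)
gamma_d = 2.71 * 9.81 / (1 + 1.09)
gamma_d = 2.71 * 9.81 / 2.09
gamma_d = 12.72 kN/m^3


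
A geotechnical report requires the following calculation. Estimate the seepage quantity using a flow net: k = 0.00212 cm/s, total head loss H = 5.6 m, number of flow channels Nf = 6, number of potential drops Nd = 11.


Convert k to m/s for unit consistency with H:
k = 0.00212 cm/s = 0.00212 / 100 m/s = 2.12e-05 m/s
Using q = k * H * Nf / Nd
Nf / Nd = 6 / 11 = 0.5455
q = 2.12e-05 * 5.6 * 0.5455
q = 6.476e-05 m^3/s per m


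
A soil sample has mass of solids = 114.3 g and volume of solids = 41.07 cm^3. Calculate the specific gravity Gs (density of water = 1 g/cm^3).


Using Gs = m_s / (V_s * rho_w)
Since rho_w = 1 g/cm^3:
Gs = 114.3 / 41.07
Gs = 2.783


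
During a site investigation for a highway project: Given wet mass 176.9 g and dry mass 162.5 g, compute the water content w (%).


Using w = (m_wet - m_dry) / m_dry * 100
m_wet - m_dry = 176.9 - 162.5 = 14.4 g
w = 14.4 / 162.5 * 100
w = 8.86 %


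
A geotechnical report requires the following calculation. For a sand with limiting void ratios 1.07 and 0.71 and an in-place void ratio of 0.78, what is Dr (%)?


Result: 80.56 %

Derivation:
Using Dr = (e_max - e) / (e_max - e_min) * 100
e_max - e = 1.07 - 0.78 = 0.29
e_max - e_min = 1.07 - 0.71 = 0.36
Dr = 0.29 / 0.36 * 100
Dr = 80.56 %


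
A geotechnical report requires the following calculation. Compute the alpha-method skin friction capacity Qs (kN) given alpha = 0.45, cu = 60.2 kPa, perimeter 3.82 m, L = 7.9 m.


Result: 817.52 kN

Derivation:
Using Qs = alpha * cu * perimeter * L
Qs = 0.45 * 60.2 * 3.82 * 7.9
Qs = 817.52 kN


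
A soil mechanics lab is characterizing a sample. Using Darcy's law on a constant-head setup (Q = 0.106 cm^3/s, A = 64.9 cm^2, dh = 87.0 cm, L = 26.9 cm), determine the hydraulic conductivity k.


Result: 0.000505 cm/s

Derivation:
Compute hydraulic gradient:
i = dh / L = 87.0 / 26.9 = 3.2342
Then apply Darcy's law:
k = Q / (A * i)
k = 0.106 / (64.9 * 3.2342)
k = 0.106 / 209.9
k = 0.000505 cm/s


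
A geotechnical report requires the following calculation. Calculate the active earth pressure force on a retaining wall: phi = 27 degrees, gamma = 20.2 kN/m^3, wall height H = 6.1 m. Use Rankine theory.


Result: 141.13 kN/m

Derivation:
Compute active earth pressure coefficient:
Ka = tan^2(45 - phi/2) = tan^2(31.5) = 0.375525
Compute active force:
Pa = 0.5 * Ka * gamma * H^2
Pa = 0.5 * 0.375525 * 20.2 * 6.1^2
Pa = 141.13 kN/m


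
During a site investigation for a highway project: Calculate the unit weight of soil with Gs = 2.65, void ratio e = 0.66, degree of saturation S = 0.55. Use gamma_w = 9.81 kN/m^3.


Result: 17.806 kN/m^3

Derivation:
Using gamma = gamma_w * (Gs + S*e) / (1 + e)
Numerator: Gs + S*e = 2.65 + 0.55*0.66 = 3.013
Denominator: 1 + e = 1 + 0.66 = 1.66
gamma = 9.81 * 3.013 / 1.66
gamma = 17.806 kN/m^3


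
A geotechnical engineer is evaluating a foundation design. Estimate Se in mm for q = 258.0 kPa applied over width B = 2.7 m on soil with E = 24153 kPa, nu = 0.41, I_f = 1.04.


Result: 24.953 mm

Derivation:
Using Se = q * B * (1 - nu^2) * I_f / E
1 - nu^2 = 1 - 0.41^2 = 0.8319
Se = 258.0 * 2.7 * 0.8319 * 1.04 / 24153
Se = 0.024953 m
Convert to mm: Se = 0.024953 * 1000 = 24.953 mm


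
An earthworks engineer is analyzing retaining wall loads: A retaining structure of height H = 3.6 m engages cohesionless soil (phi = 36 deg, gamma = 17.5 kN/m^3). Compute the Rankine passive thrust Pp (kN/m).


Result: 436.8 kN/m

Derivation:
Compute passive earth pressure coefficient:
Kp = tan^2(45 + phi/2) = tan^2(63.0) = 3.85184
Compute passive force:
Pp = 0.5 * Kp * gamma * H^2
Pp = 0.5 * 3.85184 * 17.5 * 3.6^2
Pp = 436.8 kN/m


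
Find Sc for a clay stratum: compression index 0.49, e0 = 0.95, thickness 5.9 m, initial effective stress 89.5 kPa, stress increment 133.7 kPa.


Using Sc = Cc * H / (1 + e0) * log10((sigma0 + delta_sigma) / sigma0)
Stress ratio = (89.5 + 133.7) / 89.5 = 2.49385
log10(2.49385) = 0.396871
Cc * H / (1 + e0) = 0.49 * 5.9 / (1 + 0.95) = 1.48256
Sc = 1.48256 * 0.396871
Sc = 0.5884 m


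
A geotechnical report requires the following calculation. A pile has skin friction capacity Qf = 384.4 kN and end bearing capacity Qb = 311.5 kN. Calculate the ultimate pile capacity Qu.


Using Qu = Qf + Qb
Qu = 384.4 + 311.5
Qu = 695.9 kN


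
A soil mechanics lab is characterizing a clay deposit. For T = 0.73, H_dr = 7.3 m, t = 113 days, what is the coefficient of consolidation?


Result: 0.34426 m^2/day

Derivation:
Using cv = T * H_dr^2 / t
H_dr^2 = 7.3^2 = 53.29
cv = 0.73 * 53.29 / 113
cv = 0.34426 m^2/day


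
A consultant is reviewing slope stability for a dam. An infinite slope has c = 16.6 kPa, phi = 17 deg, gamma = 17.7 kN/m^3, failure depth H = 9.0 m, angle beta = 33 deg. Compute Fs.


Using Fs = c / (gamma*H*sin(beta)*cos(beta)) + tan(phi)/tan(beta)
Cohesion contribution = 16.6 / (17.7*9.0*sin(33)*cos(33))
Cohesion contribution = 0.228135
Friction contribution = tan(17)/tan(33) = 0.470784
Fs = 0.228135 + 0.470784
Fs = 0.699


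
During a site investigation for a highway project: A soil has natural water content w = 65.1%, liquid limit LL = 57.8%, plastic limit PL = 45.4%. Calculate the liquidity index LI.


Result: 1.589

Derivation:
First compute the plasticity index:
PI = LL - PL = 57.8 - 45.4 = 12.4
Then compute the liquidity index:
LI = (w - PL) / PI
LI = (65.1 - 45.4) / 12.4
LI = 1.589


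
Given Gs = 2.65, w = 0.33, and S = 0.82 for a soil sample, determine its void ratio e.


Result: 1.0665

Derivation:
Using the relation e = Gs * w / S
e = 2.65 * 0.33 / 0.82
e = 1.0665


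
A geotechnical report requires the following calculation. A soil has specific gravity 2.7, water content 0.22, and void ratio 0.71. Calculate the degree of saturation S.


Using S = Gs * w / e
S = 2.7 * 0.22 / 0.71
S = 0.8366


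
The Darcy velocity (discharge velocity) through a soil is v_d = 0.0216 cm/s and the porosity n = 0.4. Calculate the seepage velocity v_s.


Using v_s = v_d / n
v_s = 0.0216 / 0.4
v_s = 0.054 cm/s


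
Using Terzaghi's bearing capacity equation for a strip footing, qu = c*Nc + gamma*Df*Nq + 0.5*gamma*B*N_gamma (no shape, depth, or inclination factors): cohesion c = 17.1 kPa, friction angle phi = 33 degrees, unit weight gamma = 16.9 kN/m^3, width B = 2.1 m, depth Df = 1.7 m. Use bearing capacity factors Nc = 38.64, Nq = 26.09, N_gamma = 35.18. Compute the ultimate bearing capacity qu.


Compute qu = c*Nc + gamma*Df*Nq + 0.5*gamma*B*N_gamma
Term 1: 17.1 * 38.64 = 660.744
Term 2: 16.9 * 1.7 * 26.09 = 749.5657
Term 3: 0.5 * 16.9 * 2.1 * 35.18 = 624.2691
qu = 660.744 + 749.5657 + 624.2691
qu = 2034.58 kPa


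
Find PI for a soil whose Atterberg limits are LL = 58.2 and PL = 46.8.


Using PI = LL - PL
PI = 58.2 - 46.8
PI = 11.4


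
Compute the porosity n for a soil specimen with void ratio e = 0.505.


Using the relation n = e / (1 + e)
n = 0.505 / (1 + 0.505)
n = 0.505 / 1.505
n = 0.3355


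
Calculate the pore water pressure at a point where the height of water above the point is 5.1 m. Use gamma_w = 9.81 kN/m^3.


Using u = gamma_w * h_w
u = 9.81 * 5.1
u = 50.03 kPa


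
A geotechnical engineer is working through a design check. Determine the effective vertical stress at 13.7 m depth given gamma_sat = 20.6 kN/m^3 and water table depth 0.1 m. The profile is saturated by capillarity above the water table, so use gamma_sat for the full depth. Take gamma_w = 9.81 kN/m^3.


Total stress = gamma_sat * depth
sigma = 20.6 * 13.7 = 282.22 kPa
Pore water pressure u = gamma_w * (depth - d_wt)
u = 9.81 * (13.7 - 0.1) = 133.416 kPa
Effective stress = sigma - u
sigma' = 282.22 - 133.416 = 148.8 kPa


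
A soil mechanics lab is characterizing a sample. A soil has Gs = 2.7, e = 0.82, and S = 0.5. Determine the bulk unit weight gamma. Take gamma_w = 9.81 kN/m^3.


Result: 16.763 kN/m^3

Derivation:
Using gamma = gamma_w * (Gs + S*e) / (1 + e)
Numerator: Gs + S*e = 2.7 + 0.5*0.82 = 3.11
Denominator: 1 + e = 1 + 0.82 = 1.82
gamma = 9.81 * 3.11 / 1.82
gamma = 16.763 kN/m^3
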